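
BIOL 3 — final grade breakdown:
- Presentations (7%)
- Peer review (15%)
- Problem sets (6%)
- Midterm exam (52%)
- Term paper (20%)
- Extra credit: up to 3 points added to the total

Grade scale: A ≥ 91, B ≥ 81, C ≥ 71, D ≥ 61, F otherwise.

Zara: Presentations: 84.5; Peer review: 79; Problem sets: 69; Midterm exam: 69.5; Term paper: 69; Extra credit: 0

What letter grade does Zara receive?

C

Weighted total:
  Presentations 84.5 × 0.07 = 5.915
  Peer review 79 × 0.15 = 11.85
  Problem sets 69 × 0.06 = 4.14
  Midterm exam 69.5 × 0.52 = 36.14
  Term paper 69 × 0.2 = 13.8
Sum = 71.845
Extra credit: 71.845 + 0 = 71.845
71.845 is ≥ 71 and < 81 → C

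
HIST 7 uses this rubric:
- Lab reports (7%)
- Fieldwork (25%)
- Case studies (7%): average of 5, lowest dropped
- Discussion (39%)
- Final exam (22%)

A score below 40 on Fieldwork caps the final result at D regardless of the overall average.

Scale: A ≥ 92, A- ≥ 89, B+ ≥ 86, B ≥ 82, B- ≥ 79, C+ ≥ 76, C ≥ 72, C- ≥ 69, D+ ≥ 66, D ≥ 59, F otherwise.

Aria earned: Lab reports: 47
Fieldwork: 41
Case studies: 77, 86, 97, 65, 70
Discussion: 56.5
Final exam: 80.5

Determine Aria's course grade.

D

Case studies: drop 65 → average of remaining 4 = 330/4 = 82.5
Fieldwork score 41 ≥ 40: minimum met.
Weighted total:
  Lab reports 47 × 0.07 = 3.29
  Fieldwork 41 × 0.25 = 10.25
  Case studies 82.5 × 0.07 = 5.775
  Discussion 56.5 × 0.39 = 22.035
  Final exam 80.5 × 0.22 = 17.71
Sum = 59.06
59.06 is ≥ 59 and < 66 → D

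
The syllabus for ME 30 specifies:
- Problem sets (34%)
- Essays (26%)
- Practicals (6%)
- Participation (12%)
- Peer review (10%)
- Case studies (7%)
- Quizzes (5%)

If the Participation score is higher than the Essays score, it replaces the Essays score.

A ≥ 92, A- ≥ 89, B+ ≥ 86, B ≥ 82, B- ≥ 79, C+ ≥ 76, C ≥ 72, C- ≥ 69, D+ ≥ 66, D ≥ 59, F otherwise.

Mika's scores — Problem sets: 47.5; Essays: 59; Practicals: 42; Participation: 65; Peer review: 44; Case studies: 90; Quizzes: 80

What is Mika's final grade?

Participation (65) > Essays (59), so Essays counts as 65.
Weighted total:
  Problem sets 47.5 × 0.34 = 16.15
  Essays 65 × 0.26 = 16.9
  Practicals 42 × 0.06 = 2.52
  Participation 65 × 0.12 = 7.8
  Peer review 44 × 0.1 = 4.4
  Case studies 90 × 0.07 = 6.3
  Quizzes 80 × 0.05 = 4
Sum = 58.07
58.07 < 59 → F

F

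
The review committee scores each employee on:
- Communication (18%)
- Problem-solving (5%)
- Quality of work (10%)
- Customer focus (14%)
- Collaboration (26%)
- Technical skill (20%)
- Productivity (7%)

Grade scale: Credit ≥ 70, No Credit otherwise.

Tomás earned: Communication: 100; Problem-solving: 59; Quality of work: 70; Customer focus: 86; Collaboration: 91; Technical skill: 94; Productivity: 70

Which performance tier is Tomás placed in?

Weighted total:
  Communication 100 × 0.18 = 18
  Problem-solving 59 × 0.05 = 2.95
  Quality of work 70 × 0.1 = 7
  Customer focus 86 × 0.14 = 12.04
  Collaboration 91 × 0.26 = 23.66
  Technical skill 94 × 0.2 = 18.8
  Productivity 70 × 0.07 = 4.9
Sum = 87.35
87.35 ≥ 70 → Credit

Credit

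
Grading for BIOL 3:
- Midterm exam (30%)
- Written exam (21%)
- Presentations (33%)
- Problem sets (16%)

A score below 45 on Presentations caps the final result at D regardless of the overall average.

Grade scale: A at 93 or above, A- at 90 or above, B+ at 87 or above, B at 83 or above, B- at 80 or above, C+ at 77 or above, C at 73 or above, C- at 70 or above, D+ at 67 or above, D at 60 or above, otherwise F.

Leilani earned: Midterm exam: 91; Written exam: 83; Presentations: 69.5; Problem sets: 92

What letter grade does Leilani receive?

B-

Presentations score 69.5 ≥ 45: minimum met.
Weighted total:
  Midterm exam 91 × 0.3 = 27.3
  Written exam 83 × 0.21 = 17.43
  Presentations 69.5 × 0.33 = 22.935
  Problem sets 92 × 0.16 = 14.72
Sum = 82.385
82.385 is ≥ 80 and < 83 → B-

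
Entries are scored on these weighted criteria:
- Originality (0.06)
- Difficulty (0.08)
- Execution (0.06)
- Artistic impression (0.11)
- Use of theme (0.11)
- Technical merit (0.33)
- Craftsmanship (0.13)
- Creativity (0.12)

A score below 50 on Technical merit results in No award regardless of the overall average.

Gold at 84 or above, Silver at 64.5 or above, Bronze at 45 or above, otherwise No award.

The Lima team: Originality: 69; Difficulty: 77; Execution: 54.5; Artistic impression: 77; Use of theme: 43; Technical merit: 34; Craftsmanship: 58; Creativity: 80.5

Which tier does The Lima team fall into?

No award

Technical merit score 34 < 50: minimum not met.
Weighted total:
  Originality 69 × 0.06 = 4.14
  Difficulty 77 × 0.08 = 6.16
  Execution 54.5 × 0.06 = 3.27
  Artistic impression 77 × 0.11 = 8.47
  Use of theme 43 × 0.11 = 4.73
  Technical merit 34 × 0.33 = 11.22
  Craftsmanship 58 × 0.13 = 7.54
  Creativity 80.5 × 0.12 = 9.66
Sum = 55.19
Because the Technical merit minimum was not met, the result is No award.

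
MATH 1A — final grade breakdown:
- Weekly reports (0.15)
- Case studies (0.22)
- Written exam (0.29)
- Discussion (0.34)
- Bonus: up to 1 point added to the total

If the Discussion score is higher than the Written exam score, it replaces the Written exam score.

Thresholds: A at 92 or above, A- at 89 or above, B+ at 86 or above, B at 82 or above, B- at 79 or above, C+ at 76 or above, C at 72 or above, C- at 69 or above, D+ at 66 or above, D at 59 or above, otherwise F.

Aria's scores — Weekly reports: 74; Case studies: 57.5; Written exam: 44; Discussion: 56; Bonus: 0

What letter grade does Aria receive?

Discussion (56) > Written exam (44), so Written exam counts as 56.
Weighted total:
  Weekly reports 74 × 0.15 = 11.1
  Case studies 57.5 × 0.22 = 12.65
  Written exam 56 × 0.29 = 16.24
  Discussion 56 × 0.34 = 19.04
Sum = 59.03
Bonus: 59.03 + 0 = 59.03
59.03 is ≥ 59 and < 66 → D

D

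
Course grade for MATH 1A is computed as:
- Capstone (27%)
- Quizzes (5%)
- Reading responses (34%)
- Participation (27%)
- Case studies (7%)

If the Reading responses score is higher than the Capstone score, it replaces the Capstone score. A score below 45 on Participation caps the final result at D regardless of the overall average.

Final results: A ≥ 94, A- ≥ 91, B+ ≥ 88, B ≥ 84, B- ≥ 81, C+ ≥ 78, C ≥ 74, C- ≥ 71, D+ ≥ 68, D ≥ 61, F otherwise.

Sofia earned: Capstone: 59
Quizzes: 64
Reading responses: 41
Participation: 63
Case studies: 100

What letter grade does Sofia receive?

F

Reading responses (41) ≤ Capstone (59), so Capstone stays at 59.
Participation score 63 ≥ 45: minimum met.
Weighted total:
  Capstone 59 × 0.27 = 15.93
  Quizzes 64 × 0.05 = 3.2
  Reading responses 41 × 0.34 = 13.94
  Participation 63 × 0.27 = 17.01
  Case studies 100 × 0.07 = 7
Sum = 57.08
57.08 < 61 → F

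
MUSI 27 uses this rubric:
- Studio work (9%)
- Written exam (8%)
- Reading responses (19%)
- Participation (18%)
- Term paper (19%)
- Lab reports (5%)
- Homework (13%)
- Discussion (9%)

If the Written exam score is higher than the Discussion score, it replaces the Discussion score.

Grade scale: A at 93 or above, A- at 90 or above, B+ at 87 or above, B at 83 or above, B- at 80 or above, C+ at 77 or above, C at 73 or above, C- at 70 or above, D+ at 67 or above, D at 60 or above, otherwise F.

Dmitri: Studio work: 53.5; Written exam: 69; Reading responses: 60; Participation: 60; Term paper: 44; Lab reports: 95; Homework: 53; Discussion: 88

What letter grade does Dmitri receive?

Written exam (69) ≤ Discussion (88), so Discussion stays at 88.
Weighted total:
  Studio work 53.5 × 0.09 = 4.815
  Written exam 69 × 0.08 = 5.52
  Reading responses 60 × 0.19 = 11.4
  Participation 60 × 0.18 = 10.8
  Term paper 44 × 0.19 = 8.36
  Lab reports 95 × 0.05 = 4.75
  Homework 53 × 0.13 = 6.89
  Discussion 88 × 0.09 = 7.92
Sum = 60.455
60.455 is ≥ 60 and < 67 → D

D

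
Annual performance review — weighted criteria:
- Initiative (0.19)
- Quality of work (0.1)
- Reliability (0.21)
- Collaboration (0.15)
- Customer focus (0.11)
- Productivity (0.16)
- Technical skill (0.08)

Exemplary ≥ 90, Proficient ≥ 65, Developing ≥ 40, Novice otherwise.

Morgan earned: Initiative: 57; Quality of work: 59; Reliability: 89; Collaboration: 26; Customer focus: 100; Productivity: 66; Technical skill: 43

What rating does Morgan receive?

Developing

Weighted total:
  Initiative 57 × 0.19 = 10.83
  Quality of work 59 × 0.1 = 5.9
  Reliability 89 × 0.21 = 18.69
  Collaboration 26 × 0.15 = 3.9
  Customer focus 100 × 0.11 = 11
  Productivity 66 × 0.16 = 10.56
  Technical skill 43 × 0.08 = 3.44
Sum = 64.32
64.32 is ≥ 40 and < 65 → Developing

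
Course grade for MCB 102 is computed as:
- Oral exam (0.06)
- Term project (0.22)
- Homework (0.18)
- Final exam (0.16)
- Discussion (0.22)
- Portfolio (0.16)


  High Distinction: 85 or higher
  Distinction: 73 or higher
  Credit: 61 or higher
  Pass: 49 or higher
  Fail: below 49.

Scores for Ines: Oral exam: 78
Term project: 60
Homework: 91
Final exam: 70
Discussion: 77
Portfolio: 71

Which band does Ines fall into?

Weighted total:
  Oral exam 78 × 0.06 = 4.68
  Term project 60 × 0.22 = 13.2
  Homework 91 × 0.18 = 16.38
  Final exam 70 × 0.16 = 11.2
  Discussion 77 × 0.22 = 16.94
  Portfolio 71 × 0.16 = 11.36
Sum = 73.76
73.76 is ≥ 73 and < 85 → Distinction

Distinction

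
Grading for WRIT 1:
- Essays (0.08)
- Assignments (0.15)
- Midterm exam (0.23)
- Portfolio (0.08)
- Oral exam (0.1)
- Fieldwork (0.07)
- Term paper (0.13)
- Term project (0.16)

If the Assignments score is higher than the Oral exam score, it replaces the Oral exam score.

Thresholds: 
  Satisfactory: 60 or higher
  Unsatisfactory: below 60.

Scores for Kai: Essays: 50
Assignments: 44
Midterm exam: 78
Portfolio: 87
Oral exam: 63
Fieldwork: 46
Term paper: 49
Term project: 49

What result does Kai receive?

Assignments (44) ≤ Oral exam (63), so Oral exam stays at 63.
Weighted total:
  Essays 50 × 0.08 = 4
  Assignments 44 × 0.15 = 6.6
  Midterm exam 78 × 0.23 = 17.94
  Portfolio 87 × 0.08 = 6.96
  Oral exam 63 × 0.1 = 6.3
  Fieldwork 46 × 0.07 = 3.22
  Term paper 49 × 0.13 = 6.37
  Term project 49 × 0.16 = 7.84
Sum = 59.23
59.23 < 60 → Unsatisfactory

Unsatisfactory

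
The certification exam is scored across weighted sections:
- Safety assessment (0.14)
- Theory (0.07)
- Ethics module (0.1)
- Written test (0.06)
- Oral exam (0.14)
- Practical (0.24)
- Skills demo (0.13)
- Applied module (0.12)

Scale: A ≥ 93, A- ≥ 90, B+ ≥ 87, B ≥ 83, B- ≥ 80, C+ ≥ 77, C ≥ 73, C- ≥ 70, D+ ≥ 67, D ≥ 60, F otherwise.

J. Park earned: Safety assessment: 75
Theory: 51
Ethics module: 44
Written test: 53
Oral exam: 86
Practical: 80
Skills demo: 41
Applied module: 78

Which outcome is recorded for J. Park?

D+

Weighted total:
  Safety assessment 75 × 0.14 = 10.5
  Theory 51 × 0.07 = 3.57
  Ethics module 44 × 0.1 = 4.4
  Written test 53 × 0.06 = 3.18
  Oral exam 86 × 0.14 = 12.04
  Practical 80 × 0.24 = 19.2
  Skills demo 41 × 0.13 = 5.33
  Applied module 78 × 0.12 = 9.36
Sum = 67.58
67.58 is ≥ 67 and < 70 → D+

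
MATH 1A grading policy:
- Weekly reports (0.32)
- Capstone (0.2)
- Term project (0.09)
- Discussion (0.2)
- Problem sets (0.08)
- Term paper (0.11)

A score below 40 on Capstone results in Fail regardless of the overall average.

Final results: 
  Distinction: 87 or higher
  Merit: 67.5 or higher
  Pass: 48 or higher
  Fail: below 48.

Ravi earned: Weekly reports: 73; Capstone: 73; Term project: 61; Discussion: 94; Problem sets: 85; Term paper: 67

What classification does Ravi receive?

Merit

Capstone score 73 ≥ 40: minimum met.
Weighted total:
  Weekly reports 73 × 0.32 = 23.36
  Capstone 73 × 0.2 = 14.6
  Term project 61 × 0.09 = 5.49
  Discussion 94 × 0.2 = 18.8
  Problem sets 85 × 0.08 = 6.8
  Term paper 67 × 0.11 = 7.37
Sum = 76.42
76.42 is ≥ 67.5 and < 87 → Merit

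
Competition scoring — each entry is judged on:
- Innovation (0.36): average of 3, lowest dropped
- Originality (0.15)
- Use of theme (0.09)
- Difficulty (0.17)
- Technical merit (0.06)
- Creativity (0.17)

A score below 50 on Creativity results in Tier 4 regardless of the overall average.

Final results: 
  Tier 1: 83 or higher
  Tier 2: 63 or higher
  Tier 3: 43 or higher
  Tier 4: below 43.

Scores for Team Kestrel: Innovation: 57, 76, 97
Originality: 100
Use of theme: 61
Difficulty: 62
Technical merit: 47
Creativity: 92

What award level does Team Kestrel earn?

Tier 2

Innovation: drop 57 → average of remaining 2 = 173/2 = 86.5
Creativity score 92 ≥ 50: minimum met.
Weighted total:
  Innovation 86.5 × 0.36 = 31.14
  Originality 100 × 0.15 = 15
  Use of theme 61 × 0.09 = 5.49
  Difficulty 62 × 0.17 = 10.54
  Technical merit 47 × 0.06 = 2.82
  Creativity 92 × 0.17 = 15.64
Sum = 80.63
80.63 is ≥ 63 and < 83 → Tier 2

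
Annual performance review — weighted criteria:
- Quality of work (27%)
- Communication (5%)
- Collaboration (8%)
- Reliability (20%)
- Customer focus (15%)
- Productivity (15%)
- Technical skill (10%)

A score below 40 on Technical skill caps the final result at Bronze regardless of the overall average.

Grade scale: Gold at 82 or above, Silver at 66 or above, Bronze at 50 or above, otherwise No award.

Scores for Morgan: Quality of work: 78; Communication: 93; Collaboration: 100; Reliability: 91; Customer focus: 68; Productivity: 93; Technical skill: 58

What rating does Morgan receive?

Technical skill score 58 ≥ 40: minimum met.
Weighted total:
  Quality of work 78 × 0.27 = 21.06
  Communication 93 × 0.05 = 4.65
  Collaboration 100 × 0.08 = 8
  Reliability 91 × 0.2 = 18.2
  Customer focus 68 × 0.15 = 10.2
  Productivity 93 × 0.15 = 13.95
  Technical skill 58 × 0.1 = 5.8
Sum = 81.86
81.86 is ≥ 66 and < 82 → Silver

Silver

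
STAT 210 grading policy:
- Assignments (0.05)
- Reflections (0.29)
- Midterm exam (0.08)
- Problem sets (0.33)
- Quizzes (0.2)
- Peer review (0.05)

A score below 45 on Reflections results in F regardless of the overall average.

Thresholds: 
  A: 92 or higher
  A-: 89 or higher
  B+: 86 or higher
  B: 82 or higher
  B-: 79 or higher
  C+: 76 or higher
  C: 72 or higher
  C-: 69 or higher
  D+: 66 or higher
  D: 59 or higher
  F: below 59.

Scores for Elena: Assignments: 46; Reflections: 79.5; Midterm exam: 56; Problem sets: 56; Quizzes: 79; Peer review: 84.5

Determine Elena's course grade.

Reflections score 79.5 ≥ 45: minimum met.
Weighted total:
  Assignments 46 × 0.05 = 2.3
  Reflections 79.5 × 0.29 = 23.055
  Midterm exam 56 × 0.08 = 4.48
  Problem sets 56 × 0.33 = 18.48
  Quizzes 79 × 0.2 = 15.8
  Peer review 84.5 × 0.05 = 4.225
Sum = 68.34
68.34 is ≥ 66 and < 69 → D+

D+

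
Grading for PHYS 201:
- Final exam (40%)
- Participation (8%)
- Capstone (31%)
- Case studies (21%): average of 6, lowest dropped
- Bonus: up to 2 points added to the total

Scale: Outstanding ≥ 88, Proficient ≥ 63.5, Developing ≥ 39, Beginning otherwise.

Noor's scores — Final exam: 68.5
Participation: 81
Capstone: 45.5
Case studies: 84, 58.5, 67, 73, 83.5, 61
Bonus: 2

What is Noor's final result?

Proficient

Case studies: drop 58.5 → average of remaining 5 = 368.5/5 = 73.7
Weighted total:
  Final exam 68.5 × 0.4 = 27.4
  Participation 81 × 0.08 = 6.48
  Capstone 45.5 × 0.31 = 14.105
  Case studies 73.7 × 0.21 = 15.477
Sum = 63.462
Bonus: 63.462 + 2 = 65.462
65.462 is ≥ 63.5 and < 88 → Proficient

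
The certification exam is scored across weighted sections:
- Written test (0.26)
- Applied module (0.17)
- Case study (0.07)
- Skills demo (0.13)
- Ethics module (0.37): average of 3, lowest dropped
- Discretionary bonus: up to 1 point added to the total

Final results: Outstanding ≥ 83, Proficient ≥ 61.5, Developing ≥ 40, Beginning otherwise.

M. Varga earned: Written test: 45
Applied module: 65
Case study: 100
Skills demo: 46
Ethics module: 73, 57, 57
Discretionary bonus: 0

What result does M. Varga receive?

Developing

Ethics module: drop 57 → average of remaining 2 = 130/2 = 65
Weighted total:
  Written test 45 × 0.26 = 11.7
  Applied module 65 × 0.17 = 11.05
  Case study 100 × 0.07 = 7
  Skills demo 46 × 0.13 = 5.98
  Ethics module 65 × 0.37 = 24.05
Sum = 59.78
Discretionary bonus: 59.78 + 0 = 59.78
59.78 is ≥ 40 and < 61.5 → Developing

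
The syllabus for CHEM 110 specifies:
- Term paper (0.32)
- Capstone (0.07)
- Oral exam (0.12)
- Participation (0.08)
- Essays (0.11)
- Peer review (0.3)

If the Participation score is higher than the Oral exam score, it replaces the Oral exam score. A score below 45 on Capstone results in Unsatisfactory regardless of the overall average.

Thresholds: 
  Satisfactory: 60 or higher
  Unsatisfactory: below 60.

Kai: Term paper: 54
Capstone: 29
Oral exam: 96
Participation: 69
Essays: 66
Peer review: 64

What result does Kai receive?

Participation (69) ≤ Oral exam (96), so Oral exam stays at 96.
Capstone score 29 < 45: minimum not met.
Weighted total:
  Term paper 54 × 0.32 = 17.28
  Capstone 29 × 0.07 = 2.03
  Oral exam 96 × 0.12 = 11.52
  Participation 69 × 0.08 = 5.52
  Essays 66 × 0.11 = 7.26
  Peer review 64 × 0.3 = 19.2
Sum = 62.81
Because the Capstone minimum was not met, the result is Unsatisfactory.

Unsatisfactory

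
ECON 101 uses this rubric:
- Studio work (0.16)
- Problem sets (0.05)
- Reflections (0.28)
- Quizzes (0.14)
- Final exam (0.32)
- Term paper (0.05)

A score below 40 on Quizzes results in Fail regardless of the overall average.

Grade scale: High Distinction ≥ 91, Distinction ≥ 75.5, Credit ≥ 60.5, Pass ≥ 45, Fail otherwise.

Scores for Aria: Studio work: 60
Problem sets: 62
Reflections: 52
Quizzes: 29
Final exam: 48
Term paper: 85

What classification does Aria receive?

Fail

Quizzes score 29 < 40: minimum not met.
Weighted total:
  Studio work 60 × 0.16 = 9.6
  Problem sets 62 × 0.05 = 3.1
  Reflections 52 × 0.28 = 14.56
  Quizzes 29 × 0.14 = 4.06
  Final exam 48 × 0.32 = 15.36
  Term paper 85 × 0.05 = 4.25
Sum = 50.93
Because the Quizzes minimum was not met, the result is Fail.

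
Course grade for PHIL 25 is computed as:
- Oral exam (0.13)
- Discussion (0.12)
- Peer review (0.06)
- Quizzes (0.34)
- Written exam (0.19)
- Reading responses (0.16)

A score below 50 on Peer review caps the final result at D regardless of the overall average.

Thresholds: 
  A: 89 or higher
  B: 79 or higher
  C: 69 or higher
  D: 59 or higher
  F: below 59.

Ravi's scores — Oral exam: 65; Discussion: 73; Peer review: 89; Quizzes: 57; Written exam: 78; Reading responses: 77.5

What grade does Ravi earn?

C

Peer review score 89 ≥ 50: minimum met.
Weighted total:
  Oral exam 65 × 0.13 = 8.45
  Discussion 73 × 0.12 = 8.76
  Peer review 89 × 0.06 = 5.34
  Quizzes 57 × 0.34 = 19.38
  Written exam 78 × 0.19 = 14.82
  Reading responses 77.5 × 0.16 = 12.4
Sum = 69.15
69.15 is ≥ 69 and < 79 → C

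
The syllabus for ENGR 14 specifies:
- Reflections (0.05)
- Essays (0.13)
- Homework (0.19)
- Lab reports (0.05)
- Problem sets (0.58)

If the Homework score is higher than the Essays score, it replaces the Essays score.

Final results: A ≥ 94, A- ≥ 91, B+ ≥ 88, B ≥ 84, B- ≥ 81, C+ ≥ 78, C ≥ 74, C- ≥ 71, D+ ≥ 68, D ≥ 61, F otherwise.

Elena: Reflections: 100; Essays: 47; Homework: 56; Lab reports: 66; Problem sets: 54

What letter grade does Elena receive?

Homework (56) > Essays (47), so Essays counts as 56.
Weighted total:
  Reflections 100 × 0.05 = 5
  Essays 56 × 0.13 = 7.28
  Homework 56 × 0.19 = 10.64
  Lab reports 66 × 0.05 = 3.3
  Problem sets 54 × 0.58 = 31.32
Sum = 57.54
57.54 < 61 → F

F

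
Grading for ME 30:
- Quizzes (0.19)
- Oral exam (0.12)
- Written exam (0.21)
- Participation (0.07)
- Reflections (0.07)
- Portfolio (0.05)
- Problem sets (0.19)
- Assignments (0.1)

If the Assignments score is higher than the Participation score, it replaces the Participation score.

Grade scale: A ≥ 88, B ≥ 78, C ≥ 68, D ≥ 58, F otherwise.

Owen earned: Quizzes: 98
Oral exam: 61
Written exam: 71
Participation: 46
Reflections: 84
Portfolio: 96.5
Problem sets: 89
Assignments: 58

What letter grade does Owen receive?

B

Assignments (58) > Participation (46), so Participation counts as 58.
Weighted total:
  Quizzes 98 × 0.19 = 18.62
  Oral exam 61 × 0.12 = 7.32
  Written exam 71 × 0.21 = 14.91
  Participation 58 × 0.07 = 4.06
  Reflections 84 × 0.07 = 5.88
  Portfolio 96.5 × 0.05 = 4.825
  Problem sets 89 × 0.19 = 16.91
  Assignments 58 × 0.1 = 5.8
Sum = 78.325
78.325 is ≥ 78 and < 88 → B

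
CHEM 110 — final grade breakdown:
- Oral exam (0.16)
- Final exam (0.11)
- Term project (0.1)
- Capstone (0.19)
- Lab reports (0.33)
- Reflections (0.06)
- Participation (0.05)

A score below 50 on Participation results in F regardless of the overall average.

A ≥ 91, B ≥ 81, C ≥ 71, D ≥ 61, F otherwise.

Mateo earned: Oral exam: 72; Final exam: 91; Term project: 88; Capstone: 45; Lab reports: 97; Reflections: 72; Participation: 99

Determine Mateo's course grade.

C

Participation score 99 ≥ 50: minimum met.
Weighted total:
  Oral exam 72 × 0.16 = 11.52
  Final exam 91 × 0.11 = 10.01
  Term project 88 × 0.1 = 8.8
  Capstone 45 × 0.19 = 8.55
  Lab reports 97 × 0.33 = 32.01
  Reflections 72 × 0.06 = 4.32
  Participation 99 × 0.05 = 4.95
Sum = 80.16
80.16 is ≥ 71 and < 81 → C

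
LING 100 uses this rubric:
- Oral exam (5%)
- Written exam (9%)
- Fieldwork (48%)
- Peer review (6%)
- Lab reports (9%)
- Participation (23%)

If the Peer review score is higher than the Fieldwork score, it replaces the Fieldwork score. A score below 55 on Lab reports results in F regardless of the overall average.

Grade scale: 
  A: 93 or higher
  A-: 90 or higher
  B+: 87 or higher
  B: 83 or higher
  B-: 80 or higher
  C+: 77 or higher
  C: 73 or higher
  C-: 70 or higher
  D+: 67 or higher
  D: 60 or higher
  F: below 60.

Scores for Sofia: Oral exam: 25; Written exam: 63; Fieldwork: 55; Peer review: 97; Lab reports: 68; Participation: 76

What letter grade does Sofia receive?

Peer review (97) > Fieldwork (55), so Fieldwork counts as 97.
Lab reports score 68 ≥ 55: minimum met.
Weighted total:
  Oral exam 25 × 0.05 = 1.25
  Written exam 63 × 0.09 = 5.67
  Fieldwork 97 × 0.48 = 46.56
  Peer review 97 × 0.06 = 5.82
  Lab reports 68 × 0.09 = 6.12
  Participation 76 × 0.23 = 17.48
Sum = 82.9
82.9 is ≥ 80 and < 83 → B-

B-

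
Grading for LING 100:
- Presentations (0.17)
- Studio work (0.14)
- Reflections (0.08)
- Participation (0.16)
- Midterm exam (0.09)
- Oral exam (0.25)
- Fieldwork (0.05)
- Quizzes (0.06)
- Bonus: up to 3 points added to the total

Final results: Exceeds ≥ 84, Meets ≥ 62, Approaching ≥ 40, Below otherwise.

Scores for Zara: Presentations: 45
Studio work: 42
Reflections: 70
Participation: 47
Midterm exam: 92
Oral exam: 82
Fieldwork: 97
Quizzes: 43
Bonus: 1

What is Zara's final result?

Weighted total:
  Presentations 45 × 0.17 = 7.65
  Studio work 42 × 0.14 = 5.88
  Reflections 70 × 0.08 = 5.6
  Participation 47 × 0.16 = 7.52
  Midterm exam 92 × 0.09 = 8.28
  Oral exam 82 × 0.25 = 20.5
  Fieldwork 97 × 0.05 = 4.85
  Quizzes 43 × 0.06 = 2.58
Sum = 62.86
Bonus: 62.86 + 1 = 63.86
63.86 is ≥ 62 and < 84 → Meets

Meets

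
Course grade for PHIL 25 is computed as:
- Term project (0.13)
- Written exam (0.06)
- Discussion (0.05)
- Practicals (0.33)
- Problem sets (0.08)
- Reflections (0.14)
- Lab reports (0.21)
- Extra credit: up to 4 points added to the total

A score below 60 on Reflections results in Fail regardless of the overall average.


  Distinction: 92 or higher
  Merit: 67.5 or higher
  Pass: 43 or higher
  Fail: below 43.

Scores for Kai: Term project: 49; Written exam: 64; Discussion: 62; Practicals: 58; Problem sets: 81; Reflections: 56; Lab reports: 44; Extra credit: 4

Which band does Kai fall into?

Reflections score 56 < 60: minimum not met.
Weighted total:
  Term project 49 × 0.13 = 6.37
  Written exam 64 × 0.06 = 3.84
  Discussion 62 × 0.05 = 3.1
  Practicals 58 × 0.33 = 19.14
  Problem sets 81 × 0.08 = 6.48
  Reflections 56 × 0.14 = 7.84
  Lab reports 44 × 0.21 = 9.24
Sum = 56.01
Extra credit: 56.01 + 4 = 60.01
Because the Reflections minimum was not met, the result is Fail.

Fail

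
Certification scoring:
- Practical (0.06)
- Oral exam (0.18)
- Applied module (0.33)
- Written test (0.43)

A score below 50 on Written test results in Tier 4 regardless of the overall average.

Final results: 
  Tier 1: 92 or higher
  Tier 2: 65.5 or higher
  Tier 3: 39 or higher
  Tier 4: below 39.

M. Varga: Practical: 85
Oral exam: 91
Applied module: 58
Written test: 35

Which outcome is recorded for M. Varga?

Tier 4

Written test score 35 < 50: minimum not met.
Weighted total:
  Practical 85 × 0.06 = 5.1
  Oral exam 91 × 0.18 = 16.38
  Applied module 58 × 0.33 = 19.14
  Written test 35 × 0.43 = 15.05
Sum = 55.67
Because the Written test minimum was not met, the result is Tier 4.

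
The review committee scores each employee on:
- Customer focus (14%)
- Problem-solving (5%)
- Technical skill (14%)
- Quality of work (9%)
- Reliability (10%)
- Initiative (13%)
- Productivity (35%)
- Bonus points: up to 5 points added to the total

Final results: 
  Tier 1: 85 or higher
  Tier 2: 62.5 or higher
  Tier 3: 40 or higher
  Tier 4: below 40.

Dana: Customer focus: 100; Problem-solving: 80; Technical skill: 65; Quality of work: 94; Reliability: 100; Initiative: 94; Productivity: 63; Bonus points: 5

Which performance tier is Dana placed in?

Weighted total:
  Customer focus 100 × 0.14 = 14
  Problem-solving 80 × 0.05 = 4
  Technical skill 65 × 0.14 = 9.1
  Quality of work 94 × 0.09 = 8.46
  Reliability 100 × 0.1 = 10
  Initiative 94 × 0.13 = 12.22
  Productivity 63 × 0.35 = 22.05
Sum = 79.83
Bonus points: 79.83 + 5 = 84.83
84.83 is ≥ 62.5 and < 85 → Tier 2

Tier 2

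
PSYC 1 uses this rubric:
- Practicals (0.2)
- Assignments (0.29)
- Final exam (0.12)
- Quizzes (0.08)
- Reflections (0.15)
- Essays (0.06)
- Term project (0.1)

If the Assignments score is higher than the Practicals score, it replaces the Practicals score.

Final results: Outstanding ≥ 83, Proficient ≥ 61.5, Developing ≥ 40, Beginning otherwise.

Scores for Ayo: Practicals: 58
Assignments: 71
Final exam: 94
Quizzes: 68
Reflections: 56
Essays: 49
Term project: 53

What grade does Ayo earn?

Assignments (71) > Practicals (58), so Practicals counts as 71.
Weighted total:
  Practicals 71 × 0.2 = 14.2
  Assignments 71 × 0.29 = 20.59
  Final exam 94 × 0.12 = 11.28
  Quizzes 68 × 0.08 = 5.44
  Reflections 56 × 0.15 = 8.4
  Essays 49 × 0.06 = 2.94
  Term project 53 × 0.1 = 5.3
Sum = 68.15
68.15 is ≥ 61.5 and < 83 → Proficient

Proficient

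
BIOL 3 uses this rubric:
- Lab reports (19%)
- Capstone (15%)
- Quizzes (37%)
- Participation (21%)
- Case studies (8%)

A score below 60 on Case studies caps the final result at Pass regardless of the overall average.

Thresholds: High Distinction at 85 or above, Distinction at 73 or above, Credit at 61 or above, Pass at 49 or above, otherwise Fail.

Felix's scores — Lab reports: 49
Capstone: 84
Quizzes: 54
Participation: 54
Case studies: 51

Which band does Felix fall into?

Pass

Case studies score 51 < 60: minimum not met.
Weighted total:
  Lab reports 49 × 0.19 = 9.31
  Capstone 84 × 0.15 = 12.6
  Quizzes 54 × 0.37 = 19.98
  Participation 54 × 0.21 = 11.34
  Case studies 51 × 0.08 = 4.08
Sum = 57.31
57.31 would be Pass; cap at Pass applies → Pass.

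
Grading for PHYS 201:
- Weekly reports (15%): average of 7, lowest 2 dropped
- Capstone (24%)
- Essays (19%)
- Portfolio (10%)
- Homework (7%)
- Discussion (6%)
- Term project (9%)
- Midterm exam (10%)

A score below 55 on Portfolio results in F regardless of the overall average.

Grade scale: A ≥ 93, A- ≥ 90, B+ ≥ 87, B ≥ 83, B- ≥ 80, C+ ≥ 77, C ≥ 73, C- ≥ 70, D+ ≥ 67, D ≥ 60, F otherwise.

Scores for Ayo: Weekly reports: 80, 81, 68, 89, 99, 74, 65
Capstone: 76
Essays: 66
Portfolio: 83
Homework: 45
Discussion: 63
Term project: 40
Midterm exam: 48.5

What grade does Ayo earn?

D+

Weekly reports: drop 65, 68 → average of remaining 5 = 423/5 = 84.6
Portfolio score 83 ≥ 55: minimum met.
Weighted total:
  Weekly reports 84.6 × 0.15 = 12.69
  Capstone 76 × 0.24 = 18.24
  Essays 66 × 0.19 = 12.54
  Portfolio 83 × 0.1 = 8.3
  Homework 45 × 0.07 = 3.15
  Discussion 63 × 0.06 = 3.78
  Term project 40 × 0.09 = 3.6
  Midterm exam 48.5 × 0.1 = 4.85
Sum = 67.15
67.15 is ≥ 67 and < 70 → D+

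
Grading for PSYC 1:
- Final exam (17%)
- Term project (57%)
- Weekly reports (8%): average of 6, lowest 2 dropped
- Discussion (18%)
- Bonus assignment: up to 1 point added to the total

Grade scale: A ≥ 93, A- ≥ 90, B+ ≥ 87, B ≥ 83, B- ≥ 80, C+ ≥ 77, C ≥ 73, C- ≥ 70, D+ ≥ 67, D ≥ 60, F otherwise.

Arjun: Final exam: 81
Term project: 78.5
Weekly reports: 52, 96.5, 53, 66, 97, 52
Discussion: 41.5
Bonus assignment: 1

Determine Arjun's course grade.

Weekly reports: drop 52, 52 → average of remaining 4 = 312.5/4 = 78.125
Weighted total:
  Final exam 81 × 0.17 = 13.77
  Term project 78.5 × 0.57 = 44.745
  Weekly reports 78.125 × 0.08 = 6.25
  Discussion 41.5 × 0.18 = 7.47
Sum = 72.235
Bonus assignment: 72.235 + 1 = 73.235
73.235 is ≥ 73 and < 77 → C

C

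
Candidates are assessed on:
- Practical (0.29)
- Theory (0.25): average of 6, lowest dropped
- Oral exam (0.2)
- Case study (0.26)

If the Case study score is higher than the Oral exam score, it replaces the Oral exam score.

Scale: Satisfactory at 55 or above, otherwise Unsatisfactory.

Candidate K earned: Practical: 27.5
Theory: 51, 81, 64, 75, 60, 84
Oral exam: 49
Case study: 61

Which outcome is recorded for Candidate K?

Unsatisfactory

Theory: drop 51 → average of remaining 5 = 364/5 = 72.8
Case study (61) > Oral exam (49), so Oral exam counts as 61.
Weighted total:
  Practical 27.5 × 0.29 = 7.975
  Theory 72.8 × 0.25 = 18.2
  Oral exam 61 × 0.2 = 12.2
  Case study 61 × 0.26 = 15.86
Sum = 54.235
54.235 < 55 → Unsatisfactory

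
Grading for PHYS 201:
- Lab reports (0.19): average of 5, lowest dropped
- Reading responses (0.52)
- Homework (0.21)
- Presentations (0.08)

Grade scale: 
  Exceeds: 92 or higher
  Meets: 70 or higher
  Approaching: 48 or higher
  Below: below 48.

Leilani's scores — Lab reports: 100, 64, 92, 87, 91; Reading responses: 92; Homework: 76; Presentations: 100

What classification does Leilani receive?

Meets

Lab reports: drop 64 → average of remaining 4 = 370/4 = 92.5
Weighted total:
  Lab reports 92.5 × 0.19 = 17.575
  Reading responses 92 × 0.52 = 47.84
  Homework 76 × 0.21 = 15.96
  Presentations 100 × 0.08 = 8
Sum = 89.375
89.375 is ≥ 70 and < 92 → Meets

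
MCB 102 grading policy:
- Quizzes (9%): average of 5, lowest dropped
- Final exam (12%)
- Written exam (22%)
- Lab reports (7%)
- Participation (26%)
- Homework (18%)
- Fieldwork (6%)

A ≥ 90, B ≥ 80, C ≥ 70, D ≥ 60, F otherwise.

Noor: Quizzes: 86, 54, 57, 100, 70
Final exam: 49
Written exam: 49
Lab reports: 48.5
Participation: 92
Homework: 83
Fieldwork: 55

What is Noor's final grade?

D

Quizzes: drop 54 → average of remaining 4 = 313/4 = 78.25
Weighted total:
  Quizzes 78.25 × 0.09 = 7.0425
  Final exam 49 × 0.12 = 5.88
  Written exam 49 × 0.22 = 10.78
  Lab reports 48.5 × 0.07 = 3.395
  Participation 92 × 0.26 = 23.92
  Homework 83 × 0.18 = 14.94
  Fieldwork 55 × 0.06 = 3.3
Sum = 69.2575
69.2575 is ≥ 60 and < 70 → D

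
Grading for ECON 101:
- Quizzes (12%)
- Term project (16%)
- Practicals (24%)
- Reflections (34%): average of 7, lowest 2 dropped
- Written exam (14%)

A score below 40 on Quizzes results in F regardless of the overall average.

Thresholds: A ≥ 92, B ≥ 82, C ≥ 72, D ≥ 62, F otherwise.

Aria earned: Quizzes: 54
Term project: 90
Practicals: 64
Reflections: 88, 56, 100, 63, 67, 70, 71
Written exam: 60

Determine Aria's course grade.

D

Reflections: drop 56, 63 → average of remaining 5 = 396/5 = 79.2
Quizzes score 54 ≥ 40: minimum met.
Weighted total:
  Quizzes 54 × 0.12 = 6.48
  Term project 90 × 0.16 = 14.4
  Practicals 64 × 0.24 = 15.36
  Reflections 79.2 × 0.34 = 26.928
  Written exam 60 × 0.14 = 8.4
Sum = 71.568
71.568 is ≥ 62 and < 72 → D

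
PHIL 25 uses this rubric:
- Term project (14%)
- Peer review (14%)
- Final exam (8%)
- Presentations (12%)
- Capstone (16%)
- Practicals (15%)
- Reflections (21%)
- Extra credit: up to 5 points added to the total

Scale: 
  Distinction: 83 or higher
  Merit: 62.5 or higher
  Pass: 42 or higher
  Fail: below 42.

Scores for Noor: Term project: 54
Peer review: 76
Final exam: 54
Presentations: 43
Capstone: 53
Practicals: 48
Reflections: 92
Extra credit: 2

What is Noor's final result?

Merit

Weighted total:
  Term project 54 × 0.14 = 7.56
  Peer review 76 × 0.14 = 10.64
  Final exam 54 × 0.08 = 4.32
  Presentations 43 × 0.12 = 5.16
  Capstone 53 × 0.16 = 8.48
  Practicals 48 × 0.15 = 7.2
  Reflections 92 × 0.21 = 19.32
Sum = 62.68
Extra credit: 62.68 + 2 = 64.68
64.68 is ≥ 62.5 and < 83 → Merit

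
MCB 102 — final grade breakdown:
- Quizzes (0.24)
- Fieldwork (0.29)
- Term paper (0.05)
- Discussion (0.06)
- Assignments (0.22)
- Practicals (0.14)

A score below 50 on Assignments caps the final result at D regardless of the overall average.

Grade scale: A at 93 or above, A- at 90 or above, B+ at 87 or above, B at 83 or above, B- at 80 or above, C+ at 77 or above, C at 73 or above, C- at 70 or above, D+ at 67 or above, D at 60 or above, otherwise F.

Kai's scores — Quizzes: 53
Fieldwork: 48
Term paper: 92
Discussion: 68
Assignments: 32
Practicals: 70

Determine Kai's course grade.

F

Assignments score 32 < 50: minimum not met.
Weighted total:
  Quizzes 53 × 0.24 = 12.72
  Fieldwork 48 × 0.29 = 13.92
  Term paper 92 × 0.05 = 4.6
  Discussion 68 × 0.06 = 4.08
  Assignments 32 × 0.22 = 7.04
  Practicals 70 × 0.14 = 9.8
Sum = 52.16
52.16 would be F; cap at D applies → F.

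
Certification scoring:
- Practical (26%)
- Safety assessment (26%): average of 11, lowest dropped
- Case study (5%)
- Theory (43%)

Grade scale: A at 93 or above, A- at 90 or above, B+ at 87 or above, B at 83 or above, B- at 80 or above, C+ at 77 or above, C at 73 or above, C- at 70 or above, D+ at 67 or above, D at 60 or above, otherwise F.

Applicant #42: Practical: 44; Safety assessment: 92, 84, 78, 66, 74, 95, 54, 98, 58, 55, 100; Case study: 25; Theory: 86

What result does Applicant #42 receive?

Safety assessment: drop 54 → average of remaining 10 = 800/10 = 80
Weighted total:
  Practical 44 × 0.26 = 11.44
  Safety assessment 80 × 0.26 = 20.8
  Case study 25 × 0.05 = 1.25
  Theory 86 × 0.43 = 36.98
Sum = 70.47
70.47 is ≥ 70 and < 73 → C-

C-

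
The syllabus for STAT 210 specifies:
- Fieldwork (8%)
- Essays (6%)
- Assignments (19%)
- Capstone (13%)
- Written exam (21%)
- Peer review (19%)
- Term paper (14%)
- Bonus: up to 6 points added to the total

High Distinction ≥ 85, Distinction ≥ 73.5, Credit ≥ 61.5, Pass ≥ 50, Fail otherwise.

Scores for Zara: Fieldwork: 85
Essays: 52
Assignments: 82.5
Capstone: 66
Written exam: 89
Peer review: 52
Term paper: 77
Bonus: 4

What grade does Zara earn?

Distinction

Weighted total:
  Fieldwork 85 × 0.08 = 6.8
  Essays 52 × 0.06 = 3.12
  Assignments 82.5 × 0.19 = 15.675
  Capstone 66 × 0.13 = 8.58
  Written exam 89 × 0.21 = 18.69
  Peer review 52 × 0.19 = 9.88
  Term paper 77 × 0.14 = 10.78
Sum = 73.525
Bonus: 73.525 + 4 = 77.525
77.525 is ≥ 73.5 and < 85 → Distinction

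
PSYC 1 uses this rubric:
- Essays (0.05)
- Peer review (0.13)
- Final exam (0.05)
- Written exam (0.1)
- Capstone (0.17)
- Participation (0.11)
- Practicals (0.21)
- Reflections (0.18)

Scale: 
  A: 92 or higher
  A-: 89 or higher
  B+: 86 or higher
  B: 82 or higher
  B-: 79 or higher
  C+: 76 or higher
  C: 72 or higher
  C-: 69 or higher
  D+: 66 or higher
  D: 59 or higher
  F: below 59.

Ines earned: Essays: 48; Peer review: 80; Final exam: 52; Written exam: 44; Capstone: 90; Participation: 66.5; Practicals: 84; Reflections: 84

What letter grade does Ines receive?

Weighted total:
  Essays 48 × 0.05 = 2.4
  Peer review 80 × 0.13 = 10.4
  Final exam 52 × 0.05 = 2.6
  Written exam 44 × 0.1 = 4.4
  Capstone 90 × 0.17 = 15.3
  Participation 66.5 × 0.11 = 7.315
  Practicals 84 × 0.21 = 17.64
  Reflections 84 × 0.18 = 15.12
Sum = 75.175
75.175 is ≥ 72 and < 76 → C

C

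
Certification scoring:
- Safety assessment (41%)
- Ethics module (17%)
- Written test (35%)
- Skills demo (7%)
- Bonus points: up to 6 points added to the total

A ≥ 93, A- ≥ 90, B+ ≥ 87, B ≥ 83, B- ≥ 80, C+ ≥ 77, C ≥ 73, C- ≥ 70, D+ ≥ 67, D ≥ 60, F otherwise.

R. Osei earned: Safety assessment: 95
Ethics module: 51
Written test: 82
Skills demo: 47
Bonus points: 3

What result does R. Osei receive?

B-

Weighted total:
  Safety assessment 95 × 0.41 = 38.95
  Ethics module 51 × 0.17 = 8.67
  Written test 82 × 0.35 = 28.7
  Skills demo 47 × 0.07 = 3.29
Sum = 79.61
Bonus points: 79.61 + 3 = 82.61
82.61 is ≥ 80 and < 83 → B-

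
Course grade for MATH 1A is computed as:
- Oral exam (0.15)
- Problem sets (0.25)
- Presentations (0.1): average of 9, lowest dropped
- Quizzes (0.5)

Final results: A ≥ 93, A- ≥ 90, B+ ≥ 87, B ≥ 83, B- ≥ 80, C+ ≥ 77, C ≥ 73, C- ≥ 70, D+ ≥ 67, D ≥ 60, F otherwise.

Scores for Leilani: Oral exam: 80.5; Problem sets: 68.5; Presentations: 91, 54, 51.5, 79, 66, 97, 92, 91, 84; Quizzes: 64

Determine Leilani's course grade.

Presentations: drop 51.5 → average of remaining 8 = 654/8 = 81.75
Weighted total:
  Oral exam 80.5 × 0.15 = 12.075
  Problem sets 68.5 × 0.25 = 17.125
  Presentations 81.75 × 0.1 = 8.175
  Quizzes 64 × 0.5 = 32
Sum = 69.375
69.375 is ≥ 67 and < 70 → D+

D+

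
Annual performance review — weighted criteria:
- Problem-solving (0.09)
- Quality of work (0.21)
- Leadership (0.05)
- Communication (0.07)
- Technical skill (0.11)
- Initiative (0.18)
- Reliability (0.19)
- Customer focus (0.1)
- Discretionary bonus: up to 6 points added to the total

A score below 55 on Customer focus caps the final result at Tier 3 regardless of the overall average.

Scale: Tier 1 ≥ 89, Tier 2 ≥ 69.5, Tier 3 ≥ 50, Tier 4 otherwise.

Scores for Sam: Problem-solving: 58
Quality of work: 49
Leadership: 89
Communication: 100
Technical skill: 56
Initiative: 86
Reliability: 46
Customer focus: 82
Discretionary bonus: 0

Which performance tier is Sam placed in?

Customer focus score 82 ≥ 55: minimum met.
Weighted total:
  Problem-solving 58 × 0.09 = 5.22
  Quality of work 49 × 0.21 = 10.29
  Leadership 89 × 0.05 = 4.45
  Communication 100 × 0.07 = 7
  Technical skill 56 × 0.11 = 6.16
  Initiative 86 × 0.18 = 15.48
  Reliability 46 × 0.19 = 8.74
  Customer focus 82 × 0.1 = 8.2
Sum = 65.54
Discretionary bonus: 65.54 + 0 = 65.54
65.54 is ≥ 50 and < 69.5 → Tier 3

Tier 3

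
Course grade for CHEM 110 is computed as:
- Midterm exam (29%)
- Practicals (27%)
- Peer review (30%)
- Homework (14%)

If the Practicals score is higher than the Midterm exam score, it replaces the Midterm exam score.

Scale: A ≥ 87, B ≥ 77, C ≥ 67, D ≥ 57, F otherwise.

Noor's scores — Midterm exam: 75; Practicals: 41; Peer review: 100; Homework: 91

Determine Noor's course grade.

Practicals (41) ≤ Midterm exam (75), so Midterm exam stays at 75.
Weighted total:
  Midterm exam 75 × 0.29 = 21.75
  Practicals 41 × 0.27 = 11.07
  Peer review 100 × 0.3 = 30
  Homework 91 × 0.14 = 12.74
Sum = 75.56
75.56 is ≥ 67 and < 77 → C

C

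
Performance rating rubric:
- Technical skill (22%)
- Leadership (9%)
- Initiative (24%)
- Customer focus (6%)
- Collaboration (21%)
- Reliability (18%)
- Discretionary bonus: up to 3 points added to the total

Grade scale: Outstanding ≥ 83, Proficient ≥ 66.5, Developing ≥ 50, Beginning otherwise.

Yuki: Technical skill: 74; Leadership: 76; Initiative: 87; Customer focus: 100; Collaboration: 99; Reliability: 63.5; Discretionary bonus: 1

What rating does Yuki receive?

Outstanding

Weighted total:
  Technical skill 74 × 0.22 = 16.28
  Leadership 76 × 0.09 = 6.84
  Initiative 87 × 0.24 = 20.88
  Customer focus 100 × 0.06 = 6
  Collaboration 99 × 0.21 = 20.79
  Reliability 63.5 × 0.18 = 11.43
Sum = 82.22
Discretionary bonus: 82.22 + 1 = 83.22
83.22 ≥ 83 → Outstanding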